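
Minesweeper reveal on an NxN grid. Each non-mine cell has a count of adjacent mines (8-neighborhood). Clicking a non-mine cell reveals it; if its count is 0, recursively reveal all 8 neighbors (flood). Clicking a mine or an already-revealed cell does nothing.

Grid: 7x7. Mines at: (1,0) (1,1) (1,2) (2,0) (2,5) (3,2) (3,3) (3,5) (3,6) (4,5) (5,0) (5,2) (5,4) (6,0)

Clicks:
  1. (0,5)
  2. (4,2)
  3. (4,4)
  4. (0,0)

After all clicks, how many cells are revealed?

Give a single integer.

Answer: 11

Derivation:
Click 1 (0,5) count=0: revealed 8 new [(0,3) (0,4) (0,5) (0,6) (1,3) (1,4) (1,5) (1,6)] -> total=8
Click 2 (4,2) count=3: revealed 1 new [(4,2)] -> total=9
Click 3 (4,4) count=4: revealed 1 new [(4,4)] -> total=10
Click 4 (0,0) count=2: revealed 1 new [(0,0)] -> total=11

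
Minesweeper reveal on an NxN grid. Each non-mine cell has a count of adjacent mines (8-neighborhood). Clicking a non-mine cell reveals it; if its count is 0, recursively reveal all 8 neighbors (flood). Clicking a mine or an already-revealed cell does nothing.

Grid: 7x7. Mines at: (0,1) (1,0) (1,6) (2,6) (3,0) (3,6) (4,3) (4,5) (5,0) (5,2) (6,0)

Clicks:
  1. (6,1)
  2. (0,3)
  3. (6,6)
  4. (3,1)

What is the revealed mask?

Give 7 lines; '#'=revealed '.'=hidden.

Answer: ..####.
.#####.
.#####.
.#####.
.......
...####
.#.####

Derivation:
Click 1 (6,1) count=3: revealed 1 new [(6,1)] -> total=1
Click 2 (0,3) count=0: revealed 19 new [(0,2) (0,3) (0,4) (0,5) (1,1) (1,2) (1,3) (1,4) (1,5) (2,1) (2,2) (2,3) (2,4) (2,5) (3,1) (3,2) (3,3) (3,4) (3,5)] -> total=20
Click 3 (6,6) count=0: revealed 8 new [(5,3) (5,4) (5,5) (5,6) (6,3) (6,4) (6,5) (6,6)] -> total=28
Click 4 (3,1) count=1: revealed 0 new [(none)] -> total=28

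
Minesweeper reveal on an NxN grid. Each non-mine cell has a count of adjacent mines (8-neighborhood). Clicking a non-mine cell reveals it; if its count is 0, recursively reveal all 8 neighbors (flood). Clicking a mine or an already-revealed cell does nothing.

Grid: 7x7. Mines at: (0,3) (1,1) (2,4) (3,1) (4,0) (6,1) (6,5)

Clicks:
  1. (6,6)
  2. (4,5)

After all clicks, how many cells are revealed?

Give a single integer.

Answer: 27

Derivation:
Click 1 (6,6) count=1: revealed 1 new [(6,6)] -> total=1
Click 2 (4,5) count=0: revealed 26 new [(0,4) (0,5) (0,6) (1,4) (1,5) (1,6) (2,5) (2,6) (3,2) (3,3) (3,4) (3,5) (3,6) (4,2) (4,3) (4,4) (4,5) (4,6) (5,2) (5,3) (5,4) (5,5) (5,6) (6,2) (6,3) (6,4)] -> total=27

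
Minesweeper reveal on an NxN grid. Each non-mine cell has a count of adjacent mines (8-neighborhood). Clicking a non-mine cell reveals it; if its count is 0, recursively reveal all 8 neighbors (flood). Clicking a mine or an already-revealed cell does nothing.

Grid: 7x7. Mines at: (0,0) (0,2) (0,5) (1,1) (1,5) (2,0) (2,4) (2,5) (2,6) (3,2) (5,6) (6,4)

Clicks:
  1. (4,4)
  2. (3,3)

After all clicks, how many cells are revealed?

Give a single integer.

Answer: 9

Derivation:
Click 1 (4,4) count=0: revealed 9 new [(3,3) (3,4) (3,5) (4,3) (4,4) (4,5) (5,3) (5,4) (5,5)] -> total=9
Click 2 (3,3) count=2: revealed 0 new [(none)] -> total=9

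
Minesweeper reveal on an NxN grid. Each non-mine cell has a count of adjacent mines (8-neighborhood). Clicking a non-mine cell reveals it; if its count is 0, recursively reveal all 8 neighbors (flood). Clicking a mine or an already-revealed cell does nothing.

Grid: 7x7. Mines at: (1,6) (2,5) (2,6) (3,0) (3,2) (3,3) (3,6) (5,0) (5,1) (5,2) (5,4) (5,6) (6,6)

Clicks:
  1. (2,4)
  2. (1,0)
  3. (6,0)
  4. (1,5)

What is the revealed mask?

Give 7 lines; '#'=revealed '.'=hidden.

Click 1 (2,4) count=2: revealed 1 new [(2,4)] -> total=1
Click 2 (1,0) count=0: revealed 16 new [(0,0) (0,1) (0,2) (0,3) (0,4) (0,5) (1,0) (1,1) (1,2) (1,3) (1,4) (1,5) (2,0) (2,1) (2,2) (2,3)] -> total=17
Click 3 (6,0) count=2: revealed 1 new [(6,0)] -> total=18
Click 4 (1,5) count=3: revealed 0 new [(none)] -> total=18

Answer: ######.
######.
#####..
.......
.......
.......
#......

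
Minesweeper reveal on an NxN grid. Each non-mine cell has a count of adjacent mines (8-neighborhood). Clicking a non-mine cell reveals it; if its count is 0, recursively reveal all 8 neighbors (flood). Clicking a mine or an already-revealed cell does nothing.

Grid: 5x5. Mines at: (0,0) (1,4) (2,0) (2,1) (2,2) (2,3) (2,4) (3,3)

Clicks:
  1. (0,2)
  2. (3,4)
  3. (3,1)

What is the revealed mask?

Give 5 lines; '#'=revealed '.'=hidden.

Click 1 (0,2) count=0: revealed 6 new [(0,1) (0,2) (0,3) (1,1) (1,2) (1,3)] -> total=6
Click 2 (3,4) count=3: revealed 1 new [(3,4)] -> total=7
Click 3 (3,1) count=3: revealed 1 new [(3,1)] -> total=8

Answer: .###.
.###.
.....
.#..#
.....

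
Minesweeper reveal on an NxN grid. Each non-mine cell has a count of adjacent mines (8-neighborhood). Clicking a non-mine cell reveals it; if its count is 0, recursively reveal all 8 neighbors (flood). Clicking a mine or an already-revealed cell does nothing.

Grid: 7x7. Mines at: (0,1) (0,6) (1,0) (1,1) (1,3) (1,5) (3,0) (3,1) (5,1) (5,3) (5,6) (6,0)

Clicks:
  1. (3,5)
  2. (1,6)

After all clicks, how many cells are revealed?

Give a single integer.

Click 1 (3,5) count=0: revealed 15 new [(2,2) (2,3) (2,4) (2,5) (2,6) (3,2) (3,3) (3,4) (3,5) (3,6) (4,2) (4,3) (4,4) (4,5) (4,6)] -> total=15
Click 2 (1,6) count=2: revealed 1 new [(1,6)] -> total=16

Answer: 16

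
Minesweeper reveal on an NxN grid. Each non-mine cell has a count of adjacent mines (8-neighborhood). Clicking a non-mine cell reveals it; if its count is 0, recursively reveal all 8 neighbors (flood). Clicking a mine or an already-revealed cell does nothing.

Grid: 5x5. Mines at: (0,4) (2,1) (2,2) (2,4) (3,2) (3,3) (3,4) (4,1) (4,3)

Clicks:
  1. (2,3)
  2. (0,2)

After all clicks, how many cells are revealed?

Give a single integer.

Click 1 (2,3) count=5: revealed 1 new [(2,3)] -> total=1
Click 2 (0,2) count=0: revealed 8 new [(0,0) (0,1) (0,2) (0,3) (1,0) (1,1) (1,2) (1,3)] -> total=9

Answer: 9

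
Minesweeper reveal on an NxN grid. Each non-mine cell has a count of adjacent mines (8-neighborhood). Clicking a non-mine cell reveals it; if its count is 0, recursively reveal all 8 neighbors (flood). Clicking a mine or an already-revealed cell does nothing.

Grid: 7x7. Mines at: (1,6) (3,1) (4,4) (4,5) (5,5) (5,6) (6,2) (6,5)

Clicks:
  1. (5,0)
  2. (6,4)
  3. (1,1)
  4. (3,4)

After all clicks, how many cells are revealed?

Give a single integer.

Click 1 (5,0) count=0: revealed 6 new [(4,0) (4,1) (5,0) (5,1) (6,0) (6,1)] -> total=6
Click 2 (6,4) count=2: revealed 1 new [(6,4)] -> total=7
Click 3 (1,1) count=0: revealed 22 new [(0,0) (0,1) (0,2) (0,3) (0,4) (0,5) (1,0) (1,1) (1,2) (1,3) (1,4) (1,5) (2,0) (2,1) (2,2) (2,3) (2,4) (2,5) (3,2) (3,3) (3,4) (3,5)] -> total=29
Click 4 (3,4) count=2: revealed 0 new [(none)] -> total=29

Answer: 29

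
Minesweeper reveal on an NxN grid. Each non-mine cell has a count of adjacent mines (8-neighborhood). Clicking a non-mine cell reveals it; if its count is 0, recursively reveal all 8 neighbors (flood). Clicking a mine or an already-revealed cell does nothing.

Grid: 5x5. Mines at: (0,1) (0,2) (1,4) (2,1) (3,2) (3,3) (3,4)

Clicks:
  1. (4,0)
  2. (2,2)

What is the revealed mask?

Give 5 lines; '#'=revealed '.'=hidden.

Answer: .....
.....
..#..
##...
##...

Derivation:
Click 1 (4,0) count=0: revealed 4 new [(3,0) (3,1) (4,0) (4,1)] -> total=4
Click 2 (2,2) count=3: revealed 1 new [(2,2)] -> total=5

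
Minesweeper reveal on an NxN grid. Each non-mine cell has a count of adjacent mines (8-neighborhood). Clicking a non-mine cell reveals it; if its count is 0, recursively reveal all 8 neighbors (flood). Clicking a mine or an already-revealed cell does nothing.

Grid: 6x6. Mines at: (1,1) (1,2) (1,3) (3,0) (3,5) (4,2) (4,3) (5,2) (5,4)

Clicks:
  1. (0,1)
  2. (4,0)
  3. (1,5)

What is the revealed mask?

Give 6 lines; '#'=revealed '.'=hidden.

Click 1 (0,1) count=2: revealed 1 new [(0,1)] -> total=1
Click 2 (4,0) count=1: revealed 1 new [(4,0)] -> total=2
Click 3 (1,5) count=0: revealed 6 new [(0,4) (0,5) (1,4) (1,5) (2,4) (2,5)] -> total=8

Answer: .#..##
....##
....##
......
#.....
......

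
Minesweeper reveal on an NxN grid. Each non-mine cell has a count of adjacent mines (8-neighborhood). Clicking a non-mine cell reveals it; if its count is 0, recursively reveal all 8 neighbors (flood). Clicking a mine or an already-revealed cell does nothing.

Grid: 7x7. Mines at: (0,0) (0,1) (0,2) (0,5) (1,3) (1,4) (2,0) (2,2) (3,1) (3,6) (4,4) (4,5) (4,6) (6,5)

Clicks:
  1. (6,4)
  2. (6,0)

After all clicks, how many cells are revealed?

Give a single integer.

Answer: 14

Derivation:
Click 1 (6,4) count=1: revealed 1 new [(6,4)] -> total=1
Click 2 (6,0) count=0: revealed 13 new [(4,0) (4,1) (4,2) (4,3) (5,0) (5,1) (5,2) (5,3) (5,4) (6,0) (6,1) (6,2) (6,3)] -> total=14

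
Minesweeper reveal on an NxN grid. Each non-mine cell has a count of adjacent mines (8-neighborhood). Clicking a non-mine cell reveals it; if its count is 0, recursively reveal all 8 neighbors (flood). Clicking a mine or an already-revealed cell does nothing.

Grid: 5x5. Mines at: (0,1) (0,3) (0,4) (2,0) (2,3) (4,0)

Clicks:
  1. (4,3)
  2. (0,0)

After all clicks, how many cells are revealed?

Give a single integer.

Click 1 (4,3) count=0: revealed 8 new [(3,1) (3,2) (3,3) (3,4) (4,1) (4,2) (4,3) (4,4)] -> total=8
Click 2 (0,0) count=1: revealed 1 new [(0,0)] -> total=9

Answer: 9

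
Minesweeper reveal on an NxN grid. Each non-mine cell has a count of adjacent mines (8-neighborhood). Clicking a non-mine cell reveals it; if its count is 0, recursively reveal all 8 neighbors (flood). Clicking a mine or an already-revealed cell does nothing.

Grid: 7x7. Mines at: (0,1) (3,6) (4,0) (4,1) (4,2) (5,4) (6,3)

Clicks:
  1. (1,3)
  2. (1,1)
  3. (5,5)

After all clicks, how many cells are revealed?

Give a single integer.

Click 1 (1,3) count=0: revealed 28 new [(0,2) (0,3) (0,4) (0,5) (0,6) (1,0) (1,1) (1,2) (1,3) (1,4) (1,5) (1,6) (2,0) (2,1) (2,2) (2,3) (2,4) (2,5) (2,6) (3,0) (3,1) (3,2) (3,3) (3,4) (3,5) (4,3) (4,4) (4,5)] -> total=28
Click 2 (1,1) count=1: revealed 0 new [(none)] -> total=28
Click 3 (5,5) count=1: revealed 1 new [(5,5)] -> total=29

Answer: 29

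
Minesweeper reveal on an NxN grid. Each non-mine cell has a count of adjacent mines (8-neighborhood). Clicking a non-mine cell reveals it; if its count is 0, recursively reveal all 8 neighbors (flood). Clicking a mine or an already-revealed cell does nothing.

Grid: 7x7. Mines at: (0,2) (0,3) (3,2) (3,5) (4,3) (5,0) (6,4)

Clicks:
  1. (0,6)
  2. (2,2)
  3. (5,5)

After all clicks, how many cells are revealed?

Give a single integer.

Answer: 11

Derivation:
Click 1 (0,6) count=0: revealed 9 new [(0,4) (0,5) (0,6) (1,4) (1,5) (1,6) (2,4) (2,5) (2,6)] -> total=9
Click 2 (2,2) count=1: revealed 1 new [(2,2)] -> total=10
Click 3 (5,5) count=1: revealed 1 new [(5,5)] -> total=11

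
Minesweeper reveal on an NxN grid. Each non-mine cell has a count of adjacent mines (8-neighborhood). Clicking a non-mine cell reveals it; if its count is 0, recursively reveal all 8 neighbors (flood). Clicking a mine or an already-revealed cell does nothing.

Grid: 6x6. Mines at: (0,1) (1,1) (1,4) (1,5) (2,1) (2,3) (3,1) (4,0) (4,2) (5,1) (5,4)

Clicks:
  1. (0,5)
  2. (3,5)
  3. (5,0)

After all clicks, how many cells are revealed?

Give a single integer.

Answer: 8

Derivation:
Click 1 (0,5) count=2: revealed 1 new [(0,5)] -> total=1
Click 2 (3,5) count=0: revealed 6 new [(2,4) (2,5) (3,4) (3,5) (4,4) (4,5)] -> total=7
Click 3 (5,0) count=2: revealed 1 new [(5,0)] -> total=8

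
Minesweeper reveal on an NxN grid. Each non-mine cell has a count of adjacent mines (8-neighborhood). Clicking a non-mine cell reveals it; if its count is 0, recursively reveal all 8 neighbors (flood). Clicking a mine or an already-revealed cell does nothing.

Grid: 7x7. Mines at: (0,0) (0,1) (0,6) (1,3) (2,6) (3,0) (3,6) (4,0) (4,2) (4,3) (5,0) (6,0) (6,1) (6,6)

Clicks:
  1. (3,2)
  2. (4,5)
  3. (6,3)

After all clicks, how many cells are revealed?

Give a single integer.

Answer: 10

Derivation:
Click 1 (3,2) count=2: revealed 1 new [(3,2)] -> total=1
Click 2 (4,5) count=1: revealed 1 new [(4,5)] -> total=2
Click 3 (6,3) count=0: revealed 8 new [(5,2) (5,3) (5,4) (5,5) (6,2) (6,3) (6,4) (6,5)] -> total=10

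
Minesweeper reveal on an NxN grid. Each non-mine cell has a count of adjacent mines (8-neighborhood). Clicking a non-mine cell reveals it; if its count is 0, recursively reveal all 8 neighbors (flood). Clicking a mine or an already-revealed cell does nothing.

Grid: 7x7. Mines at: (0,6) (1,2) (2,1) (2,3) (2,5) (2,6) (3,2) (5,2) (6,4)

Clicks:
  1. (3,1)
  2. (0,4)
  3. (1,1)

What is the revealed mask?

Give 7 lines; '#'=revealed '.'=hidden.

Click 1 (3,1) count=2: revealed 1 new [(3,1)] -> total=1
Click 2 (0,4) count=0: revealed 6 new [(0,3) (0,4) (0,5) (1,3) (1,4) (1,5)] -> total=7
Click 3 (1,1) count=2: revealed 1 new [(1,1)] -> total=8

Answer: ...###.
.#.###.
.......
.#.....
.......
.......
.......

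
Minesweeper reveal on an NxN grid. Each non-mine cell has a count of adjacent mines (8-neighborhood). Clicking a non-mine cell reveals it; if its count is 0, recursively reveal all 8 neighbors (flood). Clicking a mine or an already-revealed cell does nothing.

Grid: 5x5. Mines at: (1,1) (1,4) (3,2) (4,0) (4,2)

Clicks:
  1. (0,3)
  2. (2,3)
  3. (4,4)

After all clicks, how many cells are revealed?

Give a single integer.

Answer: 7

Derivation:
Click 1 (0,3) count=1: revealed 1 new [(0,3)] -> total=1
Click 2 (2,3) count=2: revealed 1 new [(2,3)] -> total=2
Click 3 (4,4) count=0: revealed 5 new [(2,4) (3,3) (3,4) (4,3) (4,4)] -> total=7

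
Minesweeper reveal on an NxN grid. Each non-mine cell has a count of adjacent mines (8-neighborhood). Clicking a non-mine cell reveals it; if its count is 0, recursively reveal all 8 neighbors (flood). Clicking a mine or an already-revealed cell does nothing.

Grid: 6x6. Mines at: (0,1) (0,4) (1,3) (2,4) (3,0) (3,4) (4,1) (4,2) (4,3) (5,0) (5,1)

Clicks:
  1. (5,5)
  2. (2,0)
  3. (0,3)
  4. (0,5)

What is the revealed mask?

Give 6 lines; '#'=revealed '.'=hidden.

Click 1 (5,5) count=0: revealed 4 new [(4,4) (4,5) (5,4) (5,5)] -> total=4
Click 2 (2,0) count=1: revealed 1 new [(2,0)] -> total=5
Click 3 (0,3) count=2: revealed 1 new [(0,3)] -> total=6
Click 4 (0,5) count=1: revealed 1 new [(0,5)] -> total=7

Answer: ...#.#
......
#.....
......
....##
....##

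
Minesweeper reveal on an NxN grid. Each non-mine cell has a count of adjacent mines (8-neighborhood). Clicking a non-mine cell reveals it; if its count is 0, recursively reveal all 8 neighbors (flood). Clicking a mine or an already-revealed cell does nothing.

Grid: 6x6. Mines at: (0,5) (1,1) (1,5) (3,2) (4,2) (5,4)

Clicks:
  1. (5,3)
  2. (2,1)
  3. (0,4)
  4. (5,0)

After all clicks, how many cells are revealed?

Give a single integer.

Answer: 10

Derivation:
Click 1 (5,3) count=2: revealed 1 new [(5,3)] -> total=1
Click 2 (2,1) count=2: revealed 1 new [(2,1)] -> total=2
Click 3 (0,4) count=2: revealed 1 new [(0,4)] -> total=3
Click 4 (5,0) count=0: revealed 7 new [(2,0) (3,0) (3,1) (4,0) (4,1) (5,0) (5,1)] -> total=10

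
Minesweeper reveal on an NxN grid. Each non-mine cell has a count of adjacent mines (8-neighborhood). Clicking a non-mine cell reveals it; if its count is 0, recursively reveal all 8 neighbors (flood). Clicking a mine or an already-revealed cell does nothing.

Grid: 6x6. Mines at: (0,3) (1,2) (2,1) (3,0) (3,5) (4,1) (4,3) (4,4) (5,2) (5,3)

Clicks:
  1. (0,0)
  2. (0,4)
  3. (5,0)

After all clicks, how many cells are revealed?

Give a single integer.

Answer: 6

Derivation:
Click 1 (0,0) count=0: revealed 4 new [(0,0) (0,1) (1,0) (1,1)] -> total=4
Click 2 (0,4) count=1: revealed 1 new [(0,4)] -> total=5
Click 3 (5,0) count=1: revealed 1 new [(5,0)] -> total=6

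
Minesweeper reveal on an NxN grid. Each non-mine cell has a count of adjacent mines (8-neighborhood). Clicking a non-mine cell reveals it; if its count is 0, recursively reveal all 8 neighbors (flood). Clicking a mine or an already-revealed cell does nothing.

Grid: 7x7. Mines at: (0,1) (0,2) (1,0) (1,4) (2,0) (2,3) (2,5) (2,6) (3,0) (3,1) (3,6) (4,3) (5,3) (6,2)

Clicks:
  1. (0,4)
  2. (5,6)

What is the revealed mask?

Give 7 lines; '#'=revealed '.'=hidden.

Click 1 (0,4) count=1: revealed 1 new [(0,4)] -> total=1
Click 2 (5,6) count=0: revealed 9 new [(4,4) (4,5) (4,6) (5,4) (5,5) (5,6) (6,4) (6,5) (6,6)] -> total=10

Answer: ....#..
.......
.......
.......
....###
....###
....###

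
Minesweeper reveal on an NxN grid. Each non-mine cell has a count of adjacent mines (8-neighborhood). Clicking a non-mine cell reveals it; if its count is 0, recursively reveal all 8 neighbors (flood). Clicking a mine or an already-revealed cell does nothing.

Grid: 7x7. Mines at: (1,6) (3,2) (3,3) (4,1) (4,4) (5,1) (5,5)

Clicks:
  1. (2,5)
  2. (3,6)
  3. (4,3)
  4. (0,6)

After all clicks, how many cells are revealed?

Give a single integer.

Answer: 8

Derivation:
Click 1 (2,5) count=1: revealed 1 new [(2,5)] -> total=1
Click 2 (3,6) count=0: revealed 5 new [(2,6) (3,5) (3,6) (4,5) (4,6)] -> total=6
Click 3 (4,3) count=3: revealed 1 new [(4,3)] -> total=7
Click 4 (0,6) count=1: revealed 1 new [(0,6)] -> total=8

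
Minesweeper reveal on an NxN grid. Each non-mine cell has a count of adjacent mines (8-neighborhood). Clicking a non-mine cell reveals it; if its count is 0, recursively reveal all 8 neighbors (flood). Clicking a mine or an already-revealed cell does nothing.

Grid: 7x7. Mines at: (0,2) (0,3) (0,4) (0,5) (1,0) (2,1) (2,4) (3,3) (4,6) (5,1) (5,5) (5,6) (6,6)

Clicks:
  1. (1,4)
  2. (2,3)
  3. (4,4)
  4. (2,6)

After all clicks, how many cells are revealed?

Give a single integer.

Answer: 9

Derivation:
Click 1 (1,4) count=4: revealed 1 new [(1,4)] -> total=1
Click 2 (2,3) count=2: revealed 1 new [(2,3)] -> total=2
Click 3 (4,4) count=2: revealed 1 new [(4,4)] -> total=3
Click 4 (2,6) count=0: revealed 6 new [(1,5) (1,6) (2,5) (2,6) (3,5) (3,6)] -> total=9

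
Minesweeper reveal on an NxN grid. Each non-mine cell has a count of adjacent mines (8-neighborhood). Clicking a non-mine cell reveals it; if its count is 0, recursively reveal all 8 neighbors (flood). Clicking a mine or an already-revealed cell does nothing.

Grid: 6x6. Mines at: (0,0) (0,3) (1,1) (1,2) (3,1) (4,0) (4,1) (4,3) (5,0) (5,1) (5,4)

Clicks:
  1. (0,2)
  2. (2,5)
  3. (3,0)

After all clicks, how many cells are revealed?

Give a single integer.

Answer: 15

Derivation:
Click 1 (0,2) count=3: revealed 1 new [(0,2)] -> total=1
Click 2 (2,5) count=0: revealed 13 new [(0,4) (0,5) (1,3) (1,4) (1,5) (2,3) (2,4) (2,5) (3,3) (3,4) (3,5) (4,4) (4,5)] -> total=14
Click 3 (3,0) count=3: revealed 1 new [(3,0)] -> total=15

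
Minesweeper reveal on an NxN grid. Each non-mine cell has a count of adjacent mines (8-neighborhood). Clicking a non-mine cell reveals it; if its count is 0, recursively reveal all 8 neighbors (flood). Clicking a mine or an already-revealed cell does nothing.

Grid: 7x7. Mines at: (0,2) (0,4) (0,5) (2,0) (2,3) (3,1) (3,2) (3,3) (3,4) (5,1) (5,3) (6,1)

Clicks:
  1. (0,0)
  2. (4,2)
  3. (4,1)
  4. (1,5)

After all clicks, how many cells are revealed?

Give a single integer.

Click 1 (0,0) count=0: revealed 4 new [(0,0) (0,1) (1,0) (1,1)] -> total=4
Click 2 (4,2) count=5: revealed 1 new [(4,2)] -> total=5
Click 3 (4,1) count=3: revealed 1 new [(4,1)] -> total=6
Click 4 (1,5) count=2: revealed 1 new [(1,5)] -> total=7

Answer: 7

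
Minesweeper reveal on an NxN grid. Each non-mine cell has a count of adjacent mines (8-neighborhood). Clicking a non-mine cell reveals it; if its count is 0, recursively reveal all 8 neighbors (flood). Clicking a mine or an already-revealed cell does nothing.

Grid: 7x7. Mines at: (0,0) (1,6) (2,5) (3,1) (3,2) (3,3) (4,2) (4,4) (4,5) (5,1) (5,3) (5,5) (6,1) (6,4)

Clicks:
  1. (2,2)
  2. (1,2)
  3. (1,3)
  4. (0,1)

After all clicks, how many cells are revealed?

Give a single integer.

Click 1 (2,2) count=3: revealed 1 new [(2,2)] -> total=1
Click 2 (1,2) count=0: revealed 13 new [(0,1) (0,2) (0,3) (0,4) (0,5) (1,1) (1,2) (1,3) (1,4) (1,5) (2,1) (2,3) (2,4)] -> total=14
Click 3 (1,3) count=0: revealed 0 new [(none)] -> total=14
Click 4 (0,1) count=1: revealed 0 new [(none)] -> total=14

Answer: 14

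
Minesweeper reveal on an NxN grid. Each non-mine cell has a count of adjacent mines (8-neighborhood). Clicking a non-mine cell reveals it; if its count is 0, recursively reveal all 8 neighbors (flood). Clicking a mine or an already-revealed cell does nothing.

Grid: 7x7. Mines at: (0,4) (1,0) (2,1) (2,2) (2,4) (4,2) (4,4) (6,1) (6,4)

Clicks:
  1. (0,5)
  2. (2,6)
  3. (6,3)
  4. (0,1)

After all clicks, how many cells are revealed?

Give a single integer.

Answer: 16

Derivation:
Click 1 (0,5) count=1: revealed 1 new [(0,5)] -> total=1
Click 2 (2,6) count=0: revealed 13 new [(0,6) (1,5) (1,6) (2,5) (2,6) (3,5) (3,6) (4,5) (4,6) (5,5) (5,6) (6,5) (6,6)] -> total=14
Click 3 (6,3) count=1: revealed 1 new [(6,3)] -> total=15
Click 4 (0,1) count=1: revealed 1 new [(0,1)] -> total=16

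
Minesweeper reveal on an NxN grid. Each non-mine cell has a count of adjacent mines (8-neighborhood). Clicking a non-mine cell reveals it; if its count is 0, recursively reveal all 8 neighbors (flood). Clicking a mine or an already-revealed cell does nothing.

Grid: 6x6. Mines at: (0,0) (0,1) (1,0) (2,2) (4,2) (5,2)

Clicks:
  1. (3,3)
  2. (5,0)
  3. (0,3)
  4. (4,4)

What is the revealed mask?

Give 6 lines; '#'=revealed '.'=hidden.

Answer: ..####
..####
##.###
##.###
##.###
##.###

Derivation:
Click 1 (3,3) count=2: revealed 1 new [(3,3)] -> total=1
Click 2 (5,0) count=0: revealed 8 new [(2,0) (2,1) (3,0) (3,1) (4,0) (4,1) (5,0) (5,1)] -> total=9
Click 3 (0,3) count=0: revealed 19 new [(0,2) (0,3) (0,4) (0,5) (1,2) (1,3) (1,4) (1,5) (2,3) (2,4) (2,5) (3,4) (3,5) (4,3) (4,4) (4,5) (5,3) (5,4) (5,5)] -> total=28
Click 4 (4,4) count=0: revealed 0 new [(none)] -> total=28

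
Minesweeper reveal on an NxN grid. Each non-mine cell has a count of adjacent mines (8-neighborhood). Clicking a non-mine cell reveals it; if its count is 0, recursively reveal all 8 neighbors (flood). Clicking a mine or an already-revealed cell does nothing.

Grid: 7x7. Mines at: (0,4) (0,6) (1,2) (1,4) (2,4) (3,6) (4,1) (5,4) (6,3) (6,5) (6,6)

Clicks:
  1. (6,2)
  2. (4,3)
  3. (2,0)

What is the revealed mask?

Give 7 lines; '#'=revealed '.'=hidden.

Answer: ##.....
##.....
##.....
##.....
...#...
.......
..#....

Derivation:
Click 1 (6,2) count=1: revealed 1 new [(6,2)] -> total=1
Click 2 (4,3) count=1: revealed 1 new [(4,3)] -> total=2
Click 3 (2,0) count=0: revealed 8 new [(0,0) (0,1) (1,0) (1,1) (2,0) (2,1) (3,0) (3,1)] -> total=10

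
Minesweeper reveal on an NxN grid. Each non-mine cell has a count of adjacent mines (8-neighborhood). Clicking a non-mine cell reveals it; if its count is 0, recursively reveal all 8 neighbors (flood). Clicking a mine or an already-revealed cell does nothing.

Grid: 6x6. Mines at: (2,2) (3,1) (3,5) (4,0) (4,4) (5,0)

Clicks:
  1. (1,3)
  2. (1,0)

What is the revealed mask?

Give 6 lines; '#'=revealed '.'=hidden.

Answer: ######
######
##.###
......
......
......

Derivation:
Click 1 (1,3) count=1: revealed 1 new [(1,3)] -> total=1
Click 2 (1,0) count=0: revealed 16 new [(0,0) (0,1) (0,2) (0,3) (0,4) (0,5) (1,0) (1,1) (1,2) (1,4) (1,5) (2,0) (2,1) (2,3) (2,4) (2,5)] -> total=17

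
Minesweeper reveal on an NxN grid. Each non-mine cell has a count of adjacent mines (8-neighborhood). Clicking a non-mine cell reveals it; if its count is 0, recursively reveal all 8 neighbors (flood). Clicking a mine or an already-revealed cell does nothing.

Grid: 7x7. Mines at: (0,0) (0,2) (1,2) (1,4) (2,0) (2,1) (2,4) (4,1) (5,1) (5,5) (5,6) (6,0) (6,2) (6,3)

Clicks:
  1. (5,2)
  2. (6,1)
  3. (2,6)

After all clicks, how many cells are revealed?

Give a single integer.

Answer: 12

Derivation:
Click 1 (5,2) count=4: revealed 1 new [(5,2)] -> total=1
Click 2 (6,1) count=3: revealed 1 new [(6,1)] -> total=2
Click 3 (2,6) count=0: revealed 10 new [(0,5) (0,6) (1,5) (1,6) (2,5) (2,6) (3,5) (3,6) (4,5) (4,6)] -> total=12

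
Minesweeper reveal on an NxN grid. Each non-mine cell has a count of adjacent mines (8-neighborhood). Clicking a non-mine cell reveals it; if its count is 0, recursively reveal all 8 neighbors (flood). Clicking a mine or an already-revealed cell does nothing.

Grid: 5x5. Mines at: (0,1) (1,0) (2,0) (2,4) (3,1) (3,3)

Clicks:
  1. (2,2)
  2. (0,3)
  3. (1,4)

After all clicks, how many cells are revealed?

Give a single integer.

Answer: 7

Derivation:
Click 1 (2,2) count=2: revealed 1 new [(2,2)] -> total=1
Click 2 (0,3) count=0: revealed 6 new [(0,2) (0,3) (0,4) (1,2) (1,3) (1,4)] -> total=7
Click 3 (1,4) count=1: revealed 0 new [(none)] -> total=7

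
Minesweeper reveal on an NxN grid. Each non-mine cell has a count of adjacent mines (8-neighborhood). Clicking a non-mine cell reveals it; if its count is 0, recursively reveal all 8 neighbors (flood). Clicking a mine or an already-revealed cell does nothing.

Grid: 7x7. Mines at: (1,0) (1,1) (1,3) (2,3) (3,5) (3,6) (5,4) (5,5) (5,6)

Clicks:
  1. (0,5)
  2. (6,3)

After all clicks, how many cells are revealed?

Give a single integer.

Answer: 10

Derivation:
Click 1 (0,5) count=0: revealed 9 new [(0,4) (0,5) (0,6) (1,4) (1,5) (1,6) (2,4) (2,5) (2,6)] -> total=9
Click 2 (6,3) count=1: revealed 1 new [(6,3)] -> total=10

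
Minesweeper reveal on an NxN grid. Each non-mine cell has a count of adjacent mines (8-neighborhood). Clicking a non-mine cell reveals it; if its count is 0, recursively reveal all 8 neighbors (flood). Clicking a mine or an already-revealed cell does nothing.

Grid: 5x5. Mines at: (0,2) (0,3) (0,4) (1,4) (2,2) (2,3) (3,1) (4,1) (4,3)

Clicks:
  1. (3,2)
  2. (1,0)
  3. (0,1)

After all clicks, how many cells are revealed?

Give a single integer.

Click 1 (3,2) count=5: revealed 1 new [(3,2)] -> total=1
Click 2 (1,0) count=0: revealed 6 new [(0,0) (0,1) (1,0) (1,1) (2,0) (2,1)] -> total=7
Click 3 (0,1) count=1: revealed 0 new [(none)] -> total=7

Answer: 7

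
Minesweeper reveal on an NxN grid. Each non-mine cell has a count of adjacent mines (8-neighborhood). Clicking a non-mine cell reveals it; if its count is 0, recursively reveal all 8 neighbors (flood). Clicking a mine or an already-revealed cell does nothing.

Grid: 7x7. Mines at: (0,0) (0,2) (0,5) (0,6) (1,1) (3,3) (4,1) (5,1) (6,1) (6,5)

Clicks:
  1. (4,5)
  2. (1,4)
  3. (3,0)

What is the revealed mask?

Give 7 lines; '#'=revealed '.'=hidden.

Click 1 (4,5) count=0: revealed 15 new [(1,4) (1,5) (1,6) (2,4) (2,5) (2,6) (3,4) (3,5) (3,6) (4,4) (4,5) (4,6) (5,4) (5,5) (5,6)] -> total=15
Click 2 (1,4) count=1: revealed 0 new [(none)] -> total=15
Click 3 (3,0) count=1: revealed 1 new [(3,0)] -> total=16

Answer: .......
....###
....###
#...###
....###
....###
.......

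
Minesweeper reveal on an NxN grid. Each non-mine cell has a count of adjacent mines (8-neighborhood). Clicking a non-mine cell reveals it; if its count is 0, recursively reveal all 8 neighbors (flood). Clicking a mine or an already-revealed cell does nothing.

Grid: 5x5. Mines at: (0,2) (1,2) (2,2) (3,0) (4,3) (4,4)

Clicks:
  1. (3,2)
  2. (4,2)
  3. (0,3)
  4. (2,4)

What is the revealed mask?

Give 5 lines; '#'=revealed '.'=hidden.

Answer: ...##
...##
...##
..###
..#..

Derivation:
Click 1 (3,2) count=2: revealed 1 new [(3,2)] -> total=1
Click 2 (4,2) count=1: revealed 1 new [(4,2)] -> total=2
Click 3 (0,3) count=2: revealed 1 new [(0,3)] -> total=3
Click 4 (2,4) count=0: revealed 7 new [(0,4) (1,3) (1,4) (2,3) (2,4) (3,3) (3,4)] -> total=10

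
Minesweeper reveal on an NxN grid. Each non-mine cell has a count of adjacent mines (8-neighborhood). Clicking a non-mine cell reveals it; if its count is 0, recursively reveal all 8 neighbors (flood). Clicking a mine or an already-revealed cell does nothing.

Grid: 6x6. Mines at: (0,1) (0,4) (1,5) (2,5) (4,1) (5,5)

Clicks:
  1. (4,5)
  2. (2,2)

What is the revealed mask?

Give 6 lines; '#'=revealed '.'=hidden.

Click 1 (4,5) count=1: revealed 1 new [(4,5)] -> total=1
Click 2 (2,2) count=0: revealed 21 new [(1,0) (1,1) (1,2) (1,3) (1,4) (2,0) (2,1) (2,2) (2,3) (2,4) (3,0) (3,1) (3,2) (3,3) (3,4) (4,2) (4,3) (4,4) (5,2) (5,3) (5,4)] -> total=22

Answer: ......
#####.
#####.
#####.
..####
..###.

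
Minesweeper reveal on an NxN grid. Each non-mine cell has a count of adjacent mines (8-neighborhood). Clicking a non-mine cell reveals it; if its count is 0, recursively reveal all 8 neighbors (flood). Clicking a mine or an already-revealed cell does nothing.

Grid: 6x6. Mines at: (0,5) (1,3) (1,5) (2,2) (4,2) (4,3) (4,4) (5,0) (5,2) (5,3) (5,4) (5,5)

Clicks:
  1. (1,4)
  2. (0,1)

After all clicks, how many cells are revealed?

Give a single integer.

Answer: 13

Derivation:
Click 1 (1,4) count=3: revealed 1 new [(1,4)] -> total=1
Click 2 (0,1) count=0: revealed 12 new [(0,0) (0,1) (0,2) (1,0) (1,1) (1,2) (2,0) (2,1) (3,0) (3,1) (4,0) (4,1)] -> total=13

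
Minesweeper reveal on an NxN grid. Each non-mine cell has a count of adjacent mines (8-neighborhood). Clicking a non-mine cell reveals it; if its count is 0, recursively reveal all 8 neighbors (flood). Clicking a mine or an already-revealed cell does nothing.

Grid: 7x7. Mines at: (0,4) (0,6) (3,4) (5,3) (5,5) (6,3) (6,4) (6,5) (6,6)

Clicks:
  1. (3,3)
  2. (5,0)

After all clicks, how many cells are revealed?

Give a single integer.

Answer: 26

Derivation:
Click 1 (3,3) count=1: revealed 1 new [(3,3)] -> total=1
Click 2 (5,0) count=0: revealed 25 new [(0,0) (0,1) (0,2) (0,3) (1,0) (1,1) (1,2) (1,3) (2,0) (2,1) (2,2) (2,3) (3,0) (3,1) (3,2) (4,0) (4,1) (4,2) (4,3) (5,0) (5,1) (5,2) (6,0) (6,1) (6,2)] -> total=26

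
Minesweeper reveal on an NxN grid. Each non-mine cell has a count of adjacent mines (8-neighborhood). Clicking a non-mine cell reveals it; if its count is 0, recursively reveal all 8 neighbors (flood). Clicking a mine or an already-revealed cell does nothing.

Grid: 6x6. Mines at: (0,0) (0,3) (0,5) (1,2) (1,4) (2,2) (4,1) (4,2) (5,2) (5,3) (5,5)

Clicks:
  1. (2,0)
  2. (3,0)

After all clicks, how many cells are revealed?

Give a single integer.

Answer: 6

Derivation:
Click 1 (2,0) count=0: revealed 6 new [(1,0) (1,1) (2,0) (2,1) (3,0) (3,1)] -> total=6
Click 2 (3,0) count=1: revealed 0 new [(none)] -> total=6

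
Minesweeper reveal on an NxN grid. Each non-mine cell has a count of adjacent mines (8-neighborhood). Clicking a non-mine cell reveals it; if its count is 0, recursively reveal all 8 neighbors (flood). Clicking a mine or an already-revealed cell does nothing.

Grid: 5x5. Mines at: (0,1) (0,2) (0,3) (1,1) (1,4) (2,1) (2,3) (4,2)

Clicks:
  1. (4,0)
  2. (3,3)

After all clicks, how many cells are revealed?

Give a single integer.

Answer: 5

Derivation:
Click 1 (4,0) count=0: revealed 4 new [(3,0) (3,1) (4,0) (4,1)] -> total=4
Click 2 (3,3) count=2: revealed 1 new [(3,3)] -> total=5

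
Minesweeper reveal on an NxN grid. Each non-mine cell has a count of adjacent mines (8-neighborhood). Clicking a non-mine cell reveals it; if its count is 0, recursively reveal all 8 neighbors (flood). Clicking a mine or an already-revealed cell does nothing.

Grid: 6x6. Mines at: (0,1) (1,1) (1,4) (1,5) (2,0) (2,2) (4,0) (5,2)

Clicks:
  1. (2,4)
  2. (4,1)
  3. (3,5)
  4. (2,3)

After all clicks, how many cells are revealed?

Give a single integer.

Click 1 (2,4) count=2: revealed 1 new [(2,4)] -> total=1
Click 2 (4,1) count=2: revealed 1 new [(4,1)] -> total=2
Click 3 (3,5) count=0: revealed 11 new [(2,3) (2,5) (3,3) (3,4) (3,5) (4,3) (4,4) (4,5) (5,3) (5,4) (5,5)] -> total=13
Click 4 (2,3) count=2: revealed 0 new [(none)] -> total=13

Answer: 13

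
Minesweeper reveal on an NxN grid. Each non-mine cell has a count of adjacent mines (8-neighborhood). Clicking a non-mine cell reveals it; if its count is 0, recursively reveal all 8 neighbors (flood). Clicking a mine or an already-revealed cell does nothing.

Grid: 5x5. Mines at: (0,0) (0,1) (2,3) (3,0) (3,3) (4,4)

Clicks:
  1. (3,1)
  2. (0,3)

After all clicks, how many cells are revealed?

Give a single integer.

Answer: 7

Derivation:
Click 1 (3,1) count=1: revealed 1 new [(3,1)] -> total=1
Click 2 (0,3) count=0: revealed 6 new [(0,2) (0,3) (0,4) (1,2) (1,3) (1,4)] -> total=7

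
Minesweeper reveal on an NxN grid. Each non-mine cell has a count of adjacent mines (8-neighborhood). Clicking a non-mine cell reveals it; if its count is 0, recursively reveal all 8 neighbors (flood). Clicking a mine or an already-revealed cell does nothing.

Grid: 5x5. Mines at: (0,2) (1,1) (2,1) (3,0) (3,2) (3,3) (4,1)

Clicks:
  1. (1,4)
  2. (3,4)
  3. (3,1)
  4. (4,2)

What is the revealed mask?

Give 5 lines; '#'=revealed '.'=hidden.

Click 1 (1,4) count=0: revealed 6 new [(0,3) (0,4) (1,3) (1,4) (2,3) (2,4)] -> total=6
Click 2 (3,4) count=1: revealed 1 new [(3,4)] -> total=7
Click 3 (3,1) count=4: revealed 1 new [(3,1)] -> total=8
Click 4 (4,2) count=3: revealed 1 new [(4,2)] -> total=9

Answer: ...##
...##
...##
.#..#
..#..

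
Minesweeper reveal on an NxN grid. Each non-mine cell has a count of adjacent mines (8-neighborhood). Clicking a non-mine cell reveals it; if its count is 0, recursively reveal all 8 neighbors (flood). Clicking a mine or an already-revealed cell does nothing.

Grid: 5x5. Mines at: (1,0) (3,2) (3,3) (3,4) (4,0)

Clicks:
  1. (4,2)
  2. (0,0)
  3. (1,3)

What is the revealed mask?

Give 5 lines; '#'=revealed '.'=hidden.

Answer: #####
.####
.####
.....
..#..

Derivation:
Click 1 (4,2) count=2: revealed 1 new [(4,2)] -> total=1
Click 2 (0,0) count=1: revealed 1 new [(0,0)] -> total=2
Click 3 (1,3) count=0: revealed 12 new [(0,1) (0,2) (0,3) (0,4) (1,1) (1,2) (1,3) (1,4) (2,1) (2,2) (2,3) (2,4)] -> total=14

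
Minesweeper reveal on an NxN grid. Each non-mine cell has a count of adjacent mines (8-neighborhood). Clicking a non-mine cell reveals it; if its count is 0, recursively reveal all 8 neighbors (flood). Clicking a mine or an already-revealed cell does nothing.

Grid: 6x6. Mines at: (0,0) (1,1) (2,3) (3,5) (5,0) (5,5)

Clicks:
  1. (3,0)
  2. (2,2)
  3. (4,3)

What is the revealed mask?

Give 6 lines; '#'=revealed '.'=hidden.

Click 1 (3,0) count=0: revealed 17 new [(2,0) (2,1) (2,2) (3,0) (3,1) (3,2) (3,3) (3,4) (4,0) (4,1) (4,2) (4,3) (4,4) (5,1) (5,2) (5,3) (5,4)] -> total=17
Click 2 (2,2) count=2: revealed 0 new [(none)] -> total=17
Click 3 (4,3) count=0: revealed 0 new [(none)] -> total=17

Answer: ......
......
###...
#####.
#####.
.####.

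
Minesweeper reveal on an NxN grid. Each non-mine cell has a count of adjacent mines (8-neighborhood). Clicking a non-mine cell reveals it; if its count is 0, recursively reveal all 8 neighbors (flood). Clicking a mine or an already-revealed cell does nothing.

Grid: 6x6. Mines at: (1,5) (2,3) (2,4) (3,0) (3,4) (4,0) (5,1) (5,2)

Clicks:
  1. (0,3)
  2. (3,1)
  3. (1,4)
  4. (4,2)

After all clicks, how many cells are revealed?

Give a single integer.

Answer: 15

Derivation:
Click 1 (0,3) count=0: revealed 13 new [(0,0) (0,1) (0,2) (0,3) (0,4) (1,0) (1,1) (1,2) (1,3) (1,4) (2,0) (2,1) (2,2)] -> total=13
Click 2 (3,1) count=2: revealed 1 new [(3,1)] -> total=14
Click 3 (1,4) count=3: revealed 0 new [(none)] -> total=14
Click 4 (4,2) count=2: revealed 1 new [(4,2)] -> total=15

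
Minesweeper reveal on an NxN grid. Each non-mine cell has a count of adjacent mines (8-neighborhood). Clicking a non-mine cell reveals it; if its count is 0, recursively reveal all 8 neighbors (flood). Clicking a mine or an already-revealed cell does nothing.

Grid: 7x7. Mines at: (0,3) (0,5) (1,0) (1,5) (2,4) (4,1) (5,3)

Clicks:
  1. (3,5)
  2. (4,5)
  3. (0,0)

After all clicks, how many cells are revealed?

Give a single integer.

Answer: 15

Derivation:
Click 1 (3,5) count=1: revealed 1 new [(3,5)] -> total=1
Click 2 (4,5) count=0: revealed 13 new [(2,5) (2,6) (3,4) (3,6) (4,4) (4,5) (4,6) (5,4) (5,5) (5,6) (6,4) (6,5) (6,6)] -> total=14
Click 3 (0,0) count=1: revealed 1 new [(0,0)] -> total=15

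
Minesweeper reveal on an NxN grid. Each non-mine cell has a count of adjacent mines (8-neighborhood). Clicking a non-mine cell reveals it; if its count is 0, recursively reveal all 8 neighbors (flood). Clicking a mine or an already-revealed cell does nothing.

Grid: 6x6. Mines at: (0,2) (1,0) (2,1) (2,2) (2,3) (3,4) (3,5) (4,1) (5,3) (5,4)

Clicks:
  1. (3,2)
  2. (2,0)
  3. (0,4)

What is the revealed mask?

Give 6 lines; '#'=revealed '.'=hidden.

Answer: ...###
...###
#...##
..#...
......
......

Derivation:
Click 1 (3,2) count=4: revealed 1 new [(3,2)] -> total=1
Click 2 (2,0) count=2: revealed 1 new [(2,0)] -> total=2
Click 3 (0,4) count=0: revealed 8 new [(0,3) (0,4) (0,5) (1,3) (1,4) (1,5) (2,4) (2,5)] -> total=10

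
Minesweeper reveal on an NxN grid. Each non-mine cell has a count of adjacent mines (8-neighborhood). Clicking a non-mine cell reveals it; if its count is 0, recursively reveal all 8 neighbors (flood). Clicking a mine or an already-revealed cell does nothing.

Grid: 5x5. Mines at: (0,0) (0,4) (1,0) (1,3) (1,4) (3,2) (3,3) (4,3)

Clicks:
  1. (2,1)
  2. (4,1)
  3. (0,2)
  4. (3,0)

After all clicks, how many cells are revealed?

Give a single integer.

Answer: 7

Derivation:
Click 1 (2,1) count=2: revealed 1 new [(2,1)] -> total=1
Click 2 (4,1) count=1: revealed 1 new [(4,1)] -> total=2
Click 3 (0,2) count=1: revealed 1 new [(0,2)] -> total=3
Click 4 (3,0) count=0: revealed 4 new [(2,0) (3,0) (3,1) (4,0)] -> total=7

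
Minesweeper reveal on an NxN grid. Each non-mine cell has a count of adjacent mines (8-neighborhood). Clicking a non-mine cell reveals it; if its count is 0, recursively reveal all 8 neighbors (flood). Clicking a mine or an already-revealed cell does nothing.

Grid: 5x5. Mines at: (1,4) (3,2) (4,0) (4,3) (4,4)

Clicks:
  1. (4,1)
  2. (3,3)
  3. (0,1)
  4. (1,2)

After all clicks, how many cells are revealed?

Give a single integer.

Click 1 (4,1) count=2: revealed 1 new [(4,1)] -> total=1
Click 2 (3,3) count=3: revealed 1 new [(3,3)] -> total=2
Click 3 (0,1) count=0: revealed 14 new [(0,0) (0,1) (0,2) (0,3) (1,0) (1,1) (1,2) (1,3) (2,0) (2,1) (2,2) (2,3) (3,0) (3,1)] -> total=16
Click 4 (1,2) count=0: revealed 0 new [(none)] -> total=16

Answer: 16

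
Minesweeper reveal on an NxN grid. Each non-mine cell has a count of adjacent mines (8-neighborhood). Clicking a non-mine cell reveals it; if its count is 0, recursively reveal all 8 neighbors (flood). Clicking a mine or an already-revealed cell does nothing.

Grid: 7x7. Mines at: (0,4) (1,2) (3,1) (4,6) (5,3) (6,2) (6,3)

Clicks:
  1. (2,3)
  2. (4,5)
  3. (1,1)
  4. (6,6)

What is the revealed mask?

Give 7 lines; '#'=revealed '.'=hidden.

Answer: .......
.#.....
...#...
.......
.....#.
....###
....###

Derivation:
Click 1 (2,3) count=1: revealed 1 new [(2,3)] -> total=1
Click 2 (4,5) count=1: revealed 1 new [(4,5)] -> total=2
Click 3 (1,1) count=1: revealed 1 new [(1,1)] -> total=3
Click 4 (6,6) count=0: revealed 6 new [(5,4) (5,5) (5,6) (6,4) (6,5) (6,6)] -> total=9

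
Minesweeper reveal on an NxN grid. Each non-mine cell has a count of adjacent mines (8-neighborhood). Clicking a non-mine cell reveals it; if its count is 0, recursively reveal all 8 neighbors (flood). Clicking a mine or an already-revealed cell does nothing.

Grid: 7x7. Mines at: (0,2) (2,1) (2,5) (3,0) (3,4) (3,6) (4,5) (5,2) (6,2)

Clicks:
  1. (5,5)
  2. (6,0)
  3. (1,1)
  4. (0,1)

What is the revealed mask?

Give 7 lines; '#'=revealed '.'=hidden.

Click 1 (5,5) count=1: revealed 1 new [(5,5)] -> total=1
Click 2 (6,0) count=0: revealed 6 new [(4,0) (4,1) (5,0) (5,1) (6,0) (6,1)] -> total=7
Click 3 (1,1) count=2: revealed 1 new [(1,1)] -> total=8
Click 4 (0,1) count=1: revealed 1 new [(0,1)] -> total=9

Answer: .#.....
.#.....
.......
.......
##.....
##...#.
##.....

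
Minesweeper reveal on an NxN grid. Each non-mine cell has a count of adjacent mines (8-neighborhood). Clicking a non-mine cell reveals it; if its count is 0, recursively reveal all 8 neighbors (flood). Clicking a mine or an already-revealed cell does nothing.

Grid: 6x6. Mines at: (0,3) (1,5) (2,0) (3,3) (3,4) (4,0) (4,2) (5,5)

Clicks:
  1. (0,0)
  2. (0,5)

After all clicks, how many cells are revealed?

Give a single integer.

Click 1 (0,0) count=0: revealed 6 new [(0,0) (0,1) (0,2) (1,0) (1,1) (1,2)] -> total=6
Click 2 (0,5) count=1: revealed 1 new [(0,5)] -> total=7

Answer: 7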